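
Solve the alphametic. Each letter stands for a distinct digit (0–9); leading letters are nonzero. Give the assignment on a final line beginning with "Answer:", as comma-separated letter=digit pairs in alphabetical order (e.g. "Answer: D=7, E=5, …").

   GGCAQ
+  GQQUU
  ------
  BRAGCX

Step 1. [col 1: Q + U ≡ X (mod 10)] column 1 (Q + U ≡ X (mod 10), carry-in 0) doesn't pin X yet; pick X=0 and continue. So X=0.
Step 2. [col 1: Q + U ≡ X (mod 10)] several values work for U in column 1 (Q + U ≡ X (mod 10), carry-in 0); try U=2. So U=2.
Step 3. [col 1: Q + U ≡ X (mod 10)] from column 1 (U=2, X=0, carry-in 0, digits 0,2 already taken and all letters distinct): Q must equal 8. So Q=8.
Step 4. [col 2: A + U ≡ C (mod 10)] several values work for C in column 2 (A + U ≡ C (mod 10), carry-in 1); try C=9, so C=9.
Step 5. [col 2: A + U ≡ C (mod 10)] column 2: given U=2, C=9, carry-in 1, and digits 0,2,8,9 already taken and all letters distinct, A+U≡C (mod 10) forces A=6, so A=6.
Step 6. [col 3: C + Q ≡ G (mod 10)] column 3 reads C+Q+carry(0)=G with C=9, Q=8; with digits 0,2,6,8,9 already taken and all letters distinct, the only value for G is 7, so G=7.
Step 7. [B] B is the leading digit of a 6-digit sum of two 5-digit numbers; the final carry is exactly 1. So B=1.
Step 8. [col 5: G + G ≡ R (mod 10)] from column 5 (G=7, carry-in 1, digits 0,1,2,6,7,8,9 already taken and all letters distinct): R must equal 5. So R=5.

Answer: A=6, B=1, C=9, G=7, Q=8, R=5, U=2, X=0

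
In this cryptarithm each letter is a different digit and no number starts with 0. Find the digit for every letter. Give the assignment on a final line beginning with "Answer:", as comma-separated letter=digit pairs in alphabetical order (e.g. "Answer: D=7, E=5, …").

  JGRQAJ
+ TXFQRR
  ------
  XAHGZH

Step 1. [col 1: J + R ≡ H (mod 10)] column 1 (J + R ≡ H (mod 10), carry-in 0) doesn't pin J yet; pick J=5 and continue. So J=5.
Step 2. [col 1: J + R ≡ H (mod 10)] several values work for R in column 1 (J + R ≡ H (mod 10), carry-in 0); try R=8 ⇒ R=8.
Step 3. [col 1: J + R ≡ H (mod 10)] column 1: given J=5, R=8, carry-in 0, and digits 5,8 already taken and all letters distinct, J+R≡H (mod 10) forces H=3, so H=3.
Step 4. [col 2: A + R ≡ Z (mod 10)] A=0 is one option consistent with column 2 (A + R ≡ Z (mod 10), carry-in 1) — take it, so A=0.
Step 5. [col 2: A + R ≡ Z (mod 10)] from column 2 (A=0, R=8, carry-in 1, digits 0,3,5,8 already taken and all letters distinct): Z must equal 9, so Z=9.
Step 6. [col 3: Q + Q ≡ G (mod 10)] G=2 is one option consistent with column 3 (Q + Q ≡ G (mod 10), carry-in 0) — take it. So G=2.
Step 7. [col 3: Q + Q ≡ G (mod 10)] no forcing yet in column 3 (carry-in 0); Q=6 is free and consistent — try it, so Q=6.
Step 8. [col 4: R + F ≡ H (mod 10)] column 4: given R=8, H=3, carry-in 1, and digits 0,2,3,5,6,8,9 already taken and all letters distinct, R+F≡H (mod 10) forces F=4. So F=4.
Step 9. [col 5: G + X ≡ A (mod 10)] column 5: given G=2, A=0, carry-in 1, and digits 0,2,3,4,5,6,8,9 already taken and all letters distinct, G+X≡A (mod 10) forces X=7, so X=7.
Step 10. [col 6: J + T ≡ X (mod 10)] from column 6 (J=5, X=7, carry-in 1, digits 0,2,3,4,5,6,7,8,9 already taken and all letters distinct): T must equal 1 ⇒ T=1.

Answer: A=0, F=4, G=2, H=3, J=5, Q=6, R=8, T=1, X=7, Z=9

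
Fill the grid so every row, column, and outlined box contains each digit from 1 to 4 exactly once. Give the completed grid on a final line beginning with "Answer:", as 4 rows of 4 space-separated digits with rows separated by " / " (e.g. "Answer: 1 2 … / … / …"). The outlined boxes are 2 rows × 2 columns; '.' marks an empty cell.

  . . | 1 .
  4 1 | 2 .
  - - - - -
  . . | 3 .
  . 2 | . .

Step 1. [r1c4∈{3,4}] r1c4 is the only open cell in row 1 admitting 4 ⇒ r1c4=4.
Step 2. [r4c4∈{1}] r4c4's peers cover all but 1. So r4c4=1.
Step 3. [r4c1∈{3}] r4c1 has the single candidate 3. So r4c1=3.
Step 4. [r1c1∈{2}] nothing but 2 survives at r1c1, so r1c1=2.
Step 5. [r3c2∈{4}] nothing but 4 survives at r3c2, so r3c2=4.
Step 6. [r4c3∈{4}] r4c3's peers cover all but 4 ⇒ r4c3=4.
Step 7. [r1c2∈{3}] r1c2's peers cover all but 3 ⇒ r1c2=3.
Step 8. [r3c4∈{2}] only 2 remains possible at r3c4, so r3c4=2.
Step 9. [r2c4∈{3}] r2c4's peers cover all but 3. So r2c4=3.
Step 10. [r3c1∈{1}] nothing but 1 survives at r3c1, so r3c1=1.

Answer: 2 3 1 4 / 4 1 2 3 / 1 4 3 2 / 3 2 4 1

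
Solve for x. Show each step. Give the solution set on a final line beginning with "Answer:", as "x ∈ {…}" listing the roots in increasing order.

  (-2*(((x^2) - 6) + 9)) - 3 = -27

Step 1. [(-2*(((x^2) - 6) + 9)) - 3 = -27] the outer -3 inverts by adding 3 ⇒ sub: -2*(((x^2) - 6) + 9) = -24.
Step 2. [-2*(((x^2) - 6) + 9) = -24] LHS = -2·(…); ÷-2 both sides, so div: ((x^2) - 6) + 9 = 12.
Step 3. [((x^2) - 6) + 9 = 12] subtract 9: x sits inside (… + 9). So sub: (x^2) - 6 = 3.
Step 4. [(x^2) - 6 = 3] the outer -6 inverts by adding 6. So sub: x^2 = 9.
Step 5. [x^2 = 9] LHS squared, RHS 9 ≥ 0: apply √ (±). So sqrt: x = 3 or -3.

Answer: x ∈ {-3, 3}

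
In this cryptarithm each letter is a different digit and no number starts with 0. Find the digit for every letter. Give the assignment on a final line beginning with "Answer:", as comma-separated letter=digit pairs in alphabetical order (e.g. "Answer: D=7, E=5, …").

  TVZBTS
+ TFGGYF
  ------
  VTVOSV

Step 1. [col 1: S + F ≡ V (mod 10)] no forcing yet in column 1 (carry-in 0); F=6 is free and consistent — try it. So F=6.
Step 2. [col 1: S + F ≡ V (mod 10)] S=1 is one option consistent with column 1 (S + F ≡ V (mod 10), carry-in 0) — take it, so S=1.
Step 3. [col 1: S + F ≡ V (mod 10)] column 1 reads S+F+carry(0)=V with S=1, F=6; with digits 1,6 already taken and all letters distinct, the only value for V is 7 ⇒ V=7.
Step 4. [col 2: T + Y ≡ S (mod 10)] T=3 is one option consistent with column 2 (T + Y ≡ S (mod 10), carry-in 0) — take it ⇒ T=3.
Step 5. [col 2: T + Y ≡ S (mod 10)] from column 2 (T=3, S=1, carry-in 0, digits 1,3,6,7 already taken and all letters distinct): Y must equal 8, so Y=8.
Step 6. [col 3: B + G ≡ O (mod 10)] no forcing yet in column 3 (carry-in 1); O=0 is free and consistent — try it ⇒ O=0.
Step 7. [col 3: B + G ≡ O (mod 10)] column 3 (B + G ≡ O (mod 10), carry-in 1) doesn't pin G yet; pick G=4 and continue, so G=4.
Step 8. [col 3: B + G ≡ O (mod 10)] column 3 reads B+G+carry(1)=O with G=4, O=0; with digits 0,1,3,4,6,7,8 already taken and all letters distinct, the only value for B is 5, so B=5.
Step 9. [col 4: Z + G ≡ V (mod 10)] in column 4 we have Z+G≡V with carry-in 1; given G=4, V=7 and digits 0,1,3,4,5,6,7,8 already taken and all letters distinct, that pins Z to 2. So Z=2.

Answer: B=5, F=6, G=4, O=0, S=1, T=3, V=7, Y=8, Z=2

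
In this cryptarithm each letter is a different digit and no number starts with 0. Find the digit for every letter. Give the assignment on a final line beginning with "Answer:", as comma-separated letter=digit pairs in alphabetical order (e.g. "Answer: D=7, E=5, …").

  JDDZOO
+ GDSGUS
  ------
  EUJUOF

Step 1. [col 1: O + S ≡ F (mod 10)] S=7 is one option consistent with column 1 (O + S ≡ F (mod 10), carry-in 0) — take it ⇒ S=7.
Step 2. [col 1: O + S ≡ F (mod 10)] several values work for F in column 1 (O + S ≡ F (mod 10), carry-in 0); try F=5, so F=5.
Step 3. [col 1: O + S ≡ F (mod 10)] column 1: given S=7, F=5, carry-in 0, and digits 5,7 already taken and all letters distinct, O+S≡F (mod 10) forces O=8. So O=8.
Step 4. [col 2: O + U ≡ O (mod 10)] from column 2 (O=8, carry-in 1, digits 5,7,8 already taken and all letters distinct): U must equal 9, so U=9.
Step 5. [col 3: Z + G ≡ U (mod 10)] no forcing yet in column 3 (carry-in 1); Z=6 is free and consistent — try it, so Z=6.
Step 6. [col 3: Z + G ≡ U (mod 10)] from column 3 (Z=6, U=9, carry-in 1, digits 5,6,7,8,9 already taken and all letters distinct): G must equal 2. So G=2.
Step 7. [col 4: D + S ≡ J (mod 10)] no forcing yet in column 4 (carry-in 0); J=1 is free and consistent — try it ⇒ J=1.
Step 8. [col 4: D + S ≡ J (mod 10)] column 4: given S=7, J=1, carry-in 0, and digits 1,2,5,6,7,8,9 already taken and all letters distinct, D+S≡J (mod 10) forces D=4 ⇒ D=4.
Step 9. [col 6: J + G ≡ E (mod 10)] column 6: given J=1, G=2, carry-in 0, and digits 1,2,4,5,6,7,8,9 already taken and all letters distinct, J+G≡E (mod 10) forces E=3 ⇒ E=3.

Answer: D=4, E=3, F=5, G=2, J=1, O=8, S=7, U=9, Z=6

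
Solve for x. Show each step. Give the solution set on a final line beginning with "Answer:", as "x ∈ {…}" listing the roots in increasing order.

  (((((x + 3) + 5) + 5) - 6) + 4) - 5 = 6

Step 1. [(((((x + 3) + 5) + 5) - 6) + 4) - 5 = 6] -5 is outermost — add 5 both sides, so sub: ((((x + 3) + 5) + 5) - 6) + 4 = 11.
Step 2. [((((x + 3) + 5) + 5) - 6) + 4 = 11] the outer +4 inverts by subtracting 4, so sub: (((x + 3) + 5) + 5) - 6 = 7.
Step 3. [(((x + 3) + 5) + 5) - 6 = 7] add 6: x sits inside (… - 6). So sub: ((x + 3) + 5) + 5 = 13.
Step 4. [((x + 3) + 5) + 5 = 13] 5 comes off first (subtract 5). So sub: (x + 3) + 5 = 8.
Step 5. [(x + 3) + 5 = 8] 5 comes off first (subtract 5). So sub: x + 3 = 3.
Step 6. [x + 3 = 3] subtract 3: x sits inside (… + 3), so sub: x = 0.

Answer: x ∈ {0}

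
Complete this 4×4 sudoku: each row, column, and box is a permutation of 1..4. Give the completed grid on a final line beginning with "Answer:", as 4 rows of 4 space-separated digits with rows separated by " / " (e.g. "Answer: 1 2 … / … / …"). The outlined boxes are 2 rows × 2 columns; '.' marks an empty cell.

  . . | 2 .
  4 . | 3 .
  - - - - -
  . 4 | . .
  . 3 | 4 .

Step 1. [r2c4∈{1}] r2c4 has the single candidate 1, so r2c4=1.
Step 2. [r4c1∈{1,2}] across row 4, 1 lands solely at r4c1. So r4c1=1.
Step 3. [r4c4∈{2}] only 2 remains possible at r4c4, so r4c4=2.
Step 4. [r1c1∈{3}] r1c1's peers cover all but 3. So r1c1=3.
Step 5. [r3c1∈{2}] only 2 remains possible at r3c1. So r3c1=2.
Step 6. [r1c2∈{1}] nothing but 1 survives at r1c2 ⇒ r1c2=1.
Step 7. [r3c4∈{3}] r3c4's peers cover all but 3 ⇒ r3c4=3.
Step 8. [r2c2∈{2}] r2c2 has the single candidate 2 ⇒ r2c2=2.
Step 9. [r3c3∈{1}] r3c3 is down to just 1. So r3c3=1.
Step 10. [r1c4∈{4}] r1c4 is down to just 4. So r1c4=4.

Answer: 3 1 2 4 / 4 2 3 1 / 2 4 1 3 / 1 3 4 2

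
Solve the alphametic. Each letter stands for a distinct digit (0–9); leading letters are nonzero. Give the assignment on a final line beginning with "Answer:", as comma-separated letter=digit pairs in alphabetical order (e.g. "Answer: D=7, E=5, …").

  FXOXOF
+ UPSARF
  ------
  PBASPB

Step 1. [col 1: F + F ≡ B (mod 10)] no forcing yet in column 1 (carry-in 0); F=2 is free and consistent — try it. So F=2.
Step 2. [col 1: F + F ≡ B (mod 10)] from column 1 (F=2, carry-in 0, digits 2 already taken and all letters distinct): B must equal 4, so B=4.
Step 3. [col 2: O + R ≡ P (mod 10)] column 2 (O + R ≡ P (mod 10), carry-in 0) doesn't pin R yet; pick R=5 and continue, so R=5.
Step 4. [col 2: O + R ≡ P (mod 10)] column 2 (O + R ≡ P (mod 10), carry-in 0) doesn't pin O yet; pick O=1 and continue, so O=1.
Step 5. [col 2: O + R ≡ P (mod 10)] from column 2 (O=1, R=5, carry-in 0, digits 1,2,4,5 already taken and all letters distinct): P must equal 6. So P=6.
Step 6. [col 3: X + A ≡ S (mod 10)] column 3 (X + A ≡ S (mod 10), carry-in 0) doesn't pin X yet; pick X=8 and continue ⇒ X=8.
Step 7. [col 3: X + A ≡ S (mod 10)] column 3 reads X+A+carry(0)=S with X=8; with digits 1,2,4,5,6,8 already taken and all letters distinct, the only value for S is 7 ⇒ S=7.
Step 8. [col 3: X + A ≡ S (mod 10)] column 3 reads X+A+carry(0)=S with X=8, S=7; with digits 1,2,4,5,6,7,8 already taken and all letters distinct, the only value for A is 9 ⇒ A=9.
Step 9. [col 6: F + U ≡ P (mod 10)] from column 6 (F=2, P=6, carry-in 1, digits 1,2,4,5,6,7,8,9 already taken and all letters distinct): U must equal 3, so U=3.

Answer: A=9, B=4, F=2, O=1, P=6, R=5, S=7, U=3, X=8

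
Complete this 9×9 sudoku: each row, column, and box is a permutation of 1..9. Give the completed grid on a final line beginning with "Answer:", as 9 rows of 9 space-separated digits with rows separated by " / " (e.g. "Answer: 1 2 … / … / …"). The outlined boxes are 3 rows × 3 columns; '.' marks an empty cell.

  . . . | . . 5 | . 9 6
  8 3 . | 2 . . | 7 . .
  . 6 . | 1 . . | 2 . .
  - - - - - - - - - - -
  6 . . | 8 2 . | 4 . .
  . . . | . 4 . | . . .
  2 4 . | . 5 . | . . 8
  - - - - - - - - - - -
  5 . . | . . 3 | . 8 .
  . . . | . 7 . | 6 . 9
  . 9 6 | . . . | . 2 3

Step 1. [r7c7∈{1}] nothing but 1 survives at r7c7, so r7c7=1.
Step 2. [r9c1∈{1,4,7}] row 9 places 7 nowhere but r9c1. So r9c1=7.
Step 3. [r8c6∈{1,2,4,8}] in col 6, 2 fits only at r8c6, so r8c6=2.
Step 4. [r9c7∈{5}] only 5 remains possible at r9c7 ⇒ r9c7=5.
Step 5. [r8c8∈{4}] r8c8 has the single candidate 4. So r8c8=4.
Step 6. [r7c3∈{2,4}] in box 7, 4 fits only at r7c3. So r7c3=4.
Step 7. [r1c3∈{1,2,7}] across col 3, 2 lands solely at r1c3 ⇒ r1c3=2.
Step 8. [r5c9∈{1,2,5,7}] 2 has one home in row 5: r5c9. So r5c9=2.
Step 9. [r1c7∈{3,8}] col 7 places 8 nowhere but r1c7 ⇒ r1c7=8.
Step 10. [r3c8∈{3,5}] 3 has one home in box 3: r3c8. So r3c8=3.
Step 11. [r4c3∈{1,3,5,7,9}] r4c3 is the only open cell in row 4 admitting 3, so r4c3=3.
Step 12. [r4c6∈{1,7,9}] 9 has one home in row 4: r4c6. So r4c6=9.
Step 13. [r9c5∈{1,8}] across col 5, 1 lands solely at r9c5. So r9c5=1.
Step 14. [r9c4∈{4}] nothing but 4 survives at r9c4, so r9c4=4.
Step 15. [r1c1∈{1,4}] in row 1, 4 fits only at r1c1. So r1c1=4.
Step 16. [r1c2∈{1,7}] across row 1, 1 lands solely at r1c2. So r1c2=1.
Step 17. [r3c3∈{5,7,9}] 7 has one home in box 1: r3c3, so r3c3=7.
Step 18. [r2c3∈{5,9}] 5 has one home in box 1: r2c3 ⇒ r2c3=5.
Step 19. [r2c8∈{1}] r2c8 is down to just 1 ⇒ r2c8=1.
Step 20. [r2c5∈{6,9}] row 2 places 9 nowhere but r2c5, so r2c5=9.
Step 21. [r1c4∈{3,7}] across row 1, 7 lands solely at r1c4 ⇒ r1c4=7.
Step 22. [r2c6∈{4,6}] r2c6 is the only open cell in row 2 admitting 6. So r2c6=6.
Step 23. [r3c9∈{4,5}] row 3 places 5 nowhere but r3c9. So r3c9=5.
Step 24. [r8c2∈{8}] only 8 remains possible at r8c2, so r8c2=8.
Step 25. [r8c3∈{1}] r8c3 is down to just 1 ⇒ r8c3=1.
Step 26. [r6c3∈{9}] nothing but 9 survives at r6c3, so r6c3=9.
Step 27. [r6c6∈{1,7}] r6c6 is the only open cell in row 6 admitting 1, so r6c6=1.
Step 28. [r6c8∈{6,7}] row 6 places 7 nowhere but r6c8 ⇒ r6c8=7.
Step 29. [r6c4∈{3,6}] 6 has one home in row 6: r6c4. So r6c4=6.
Step 30. [r4c2∈{5,7}] in row 4, 7 fits only at r4c2 ⇒ r4c2=7.
Step 31. [r3c5∈{8}] r3c5 has the single candidate 8. So r3c5=8.
Step 32. [r5c2∈{5}] r5c2 has the single candidate 5, so r5c2=5.
Step 33. [r6c7∈{3}] r6c7 is down to just 3, so r6c7=3.
Step 34. [r5c3∈{8}] r5c3 has the single candidate 8. So r5c3=8.
Step 35. [r8c4∈{5}] only 5 remains possible at r8c4 ⇒ r8c4=5.
Step 36. [r5c6∈{7}] only 7 remains possible at r5c6 ⇒ r5c6=7.
Step 37. [r9c6∈{8}] nothing but 8 survives at r9c6. So r9c6=8.
Step 38. [r4c9∈{1}] nothing but 1 survives at r4c9 ⇒ r4c9=1.
Step 39. [r3c6∈{4}] r3c6's peers cover all but 4. So r3c6=4.
Step 40. [r3c1∈{9}] nothing but 9 survives at r3c1, so r3c1=9.
Step 41. [r5c8∈{6}] only 6 remains possible at r5c8 ⇒ r5c8=6.
Step 42. [r7c9∈{7}] nothing but 7 survives at r7c9, so r7c9=7.
Step 43. [r4c8∈{5}] r4c8 has the single candidate 5 ⇒ r4c8=5.
Step 44. [r5c7∈{9}] only 9 remains possible at r5c7, so r5c7=9.
Step 45. [r7c4∈{9}] nothing but 9 survives at r7c4, so r7c4=9.
Step 46. [r1c5∈{3}] r1c5 has the single candidate 3 ⇒ r1c5=3.
Step 47. [r7c2∈{2}] r7c2 has the single candidate 2. So r7c2=2.
Step 48. [r7c5∈{6}] r7c5 is down to just 6. So r7c5=6.
Step 49. [r8c1∈{3}] r8c1 is down to just 3 ⇒ r8c1=3.
Step 50. [r5c1∈{1}] nothing but 1 survives at r5c1. So r5c1=1.
Step 51. [r2c9∈{4}] r2c9 is down to just 4, so r2c9=4.
Step 52. [r5c4∈{3}] r5c4 has the single candidate 3. So r5c4=3.

Answer: 4 1 2 7 3 5 8 9 6 / 8 3 5 2 9 6 7 1 4 / 9 6 7 1 8 4 2 3 5 / 6 7 3 8 2 9 4 5 1 / 1 5 8 3 4 7 9 6 2 / 2 4 9 6 5 1 3 7 8 / 5 2 4 9 6 3 1 8 7 / 3 8 1 5 7 2 6 4 9 / 7 9 6 4 1 8 5 2 3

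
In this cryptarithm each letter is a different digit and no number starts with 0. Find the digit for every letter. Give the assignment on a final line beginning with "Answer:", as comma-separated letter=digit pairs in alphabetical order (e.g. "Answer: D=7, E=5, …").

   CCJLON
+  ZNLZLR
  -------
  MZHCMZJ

Step 1. [col 1: N + R ≡ J (mod 10)] J=0 is one option consistent with column 1 (N + R ≡ J (mod 10), carry-in 0) — take it, so J=0.
Step 2. [col 1: N + R ≡ J (mod 10)] no forcing yet in column 1 (carry-in 0); N=6 is free and consistent — try it. So N=6.
Step 3. [col 1: N + R ≡ J (mod 10)] in column 1 we have N+R≡J with carry-in 0; given N=6, J=0 and digits 0,6 already taken and all letters distinct, that pins R to 4. So R=4.
Step 4. [M] adding two 6-digit numbers gives at most 6+1 digits, and here it does — M is that final carry and must be 1, so M=1.
Step 5. [col 2: O + L ≡ Z (mod 10)] no forcing yet in column 2 (carry-in 1); Z=2 is free and consistent — try it. So Z=2.
Step 6. [col 2: O + L ≡ Z (mod 10)] column 2 (O + L ≡ Z (mod 10), carry-in 1) doesn't pin L yet; pick L=8 and continue ⇒ L=8.
Step 7. [col 2: O + L ≡ Z (mod 10)] column 2 reads O+L+carry(1)=Z with L=8, Z=2; with digits 0,1,2,4,6,8 already taken and all letters distinct, the only value for O is 3 ⇒ O=3.
Step 8. [col 4: J + L ≡ C (mod 10)] column 4: given J=0, L=8, carry-in 1, and digits 0,1,2,3,4,6,8 already taken and all letters distinct, J+L≡C (mod 10) forces C=9 ⇒ C=9.
Step 9. [col 5: C + N ≡ H (mod 10)] column 5: given C=9, N=6, carry-in 0, and digits 0,1,2,3,4,6,8,9 already taken and all letters distinct, C+N≡H (mod 10) forces H=5. So H=5.

Answer: C=9, H=5, J=0, L=8, M=1, N=6, O=3, R=4, Z=2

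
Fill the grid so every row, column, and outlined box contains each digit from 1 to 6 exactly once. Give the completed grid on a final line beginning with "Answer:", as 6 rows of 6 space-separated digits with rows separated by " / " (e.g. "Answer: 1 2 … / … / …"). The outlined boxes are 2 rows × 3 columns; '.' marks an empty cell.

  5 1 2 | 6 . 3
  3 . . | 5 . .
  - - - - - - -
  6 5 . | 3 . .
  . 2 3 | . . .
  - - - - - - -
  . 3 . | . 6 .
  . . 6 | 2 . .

Step 1. [r6c2∈{4}] only 4 remains possible at r6c2. So r6c2=4.
Step 2. [r4c1∈{1,4}] in col 1, 4 fits only at r4c1. So r4c1=4.
Step 3. [r4c4∈{1}] only 1 remains possible at r4c4 ⇒ r4c4=1.
Step 4. [r6c1∈{1}] r6c1's peers cover all but 1. So r6c1=1.
Step 5. [r6c6∈{5}] nothing but 5 survives at r6c6. So r6c6=5.
Step 6. [r1c5∈{4}] r1c5's peers cover all but 4 ⇒ r1c5=4.
Step 7. [r5c6∈{1,4}] across row 5, 1 lands solely at r5c6, so r5c6=1.
Step 8. [r3c5∈{2}] r3c5 has the single candidate 2 ⇒ r3c5=2.
Step 9. [r6c5∈{3}] only 3 remains possible at r6c5 ⇒ r6c5=3.
Step 10. [r2c5∈{1}] r2c5's peers cover all but 1 ⇒ r2c5=1.
Step 11. [r2c3∈{4}] r2c3 is down to just 4, so r2c3=4.
Step 12. [r4c5∈{5}] only 5 remains possible at r4c5 ⇒ r4c5=5.
Step 13. [r3c3∈{1}] r3c3 has the single candidate 1. So r3c3=1.
Step 14. [r2c2∈{6}] nothing but 6 survives at r2c2, so r2c2=6.
Step 15. [r3c6∈{4}] r3c6's peers cover all but 4, so r3c6=4.
Step 16. [r2c6∈{2}] r2c6 has the single candidate 2 ⇒ r2c6=2.
Step 17. [r4c6∈{6}] r4c6 has the single candidate 6, so r4c6=6.
Step 18. [r5c4∈{4}] only 4 remains possible at r5c4, so r5c4=4.
Step 19. [r5c3∈{5}] only 5 remains possible at r5c3, so r5c3=5.
Step 20. [r5c1∈{2}] r5c1 is down to just 2, so r5c1=2.

Answer: 5 1 2 6 4 3 / 3 6 4 5 1 2 / 6 5 1 3 2 4 / 4 2 3 1 5 6 / 2 3 5 4 6 1 / 1 4 6 2 3 5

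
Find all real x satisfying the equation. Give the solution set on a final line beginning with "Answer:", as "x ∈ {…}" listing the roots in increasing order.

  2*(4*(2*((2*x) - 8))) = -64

Step 1. [2*(4*(2*((2*x) - 8))) = -64] 2 out front; divide by 2 ⇒ div: 4*(2*((2*x) - 8)) = -32.
Step 2. [4*(2*((2*x) - 8)) = -32] 4 out front; divide by 4, so div: 2*((2*x) - 8) = -8.
Step 3. [2*((2*x) - 8) = -8] 2 out front; divide by 2. So div: (2*x) - 8 = -4.
Step 4. [(2*x) - 8 = -4] add 8: x sits inside (… - 8), so sub: 2*x = 4.
Step 5. [2*x = 4] 2·(inner) — divide through by 2 ⇒ div: x = 2.

Answer: x ∈ {2}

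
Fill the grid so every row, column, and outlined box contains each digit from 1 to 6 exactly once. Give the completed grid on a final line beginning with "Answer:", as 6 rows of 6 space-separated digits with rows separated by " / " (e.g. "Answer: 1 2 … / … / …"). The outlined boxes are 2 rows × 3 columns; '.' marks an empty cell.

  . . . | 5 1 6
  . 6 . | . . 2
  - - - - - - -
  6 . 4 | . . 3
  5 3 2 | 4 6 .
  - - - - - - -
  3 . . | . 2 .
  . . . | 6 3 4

Step 1. [r5c4∈{1}] only 1 remains possible at r5c4, so r5c4=1.
Step 2. [r2c3∈{1,3,5}] 5 has one home in row 2: r2c3. So r2c3=5.
Step 3. [r6c2∈{1,2,5}] across row 6, 5 lands solely at r6c2, so r6c2=5.
Step 4. [r2c1∈{1,4}] row 2 places 1 nowhere but r2c1 ⇒ r2c1=1.
Step 5. [r1c1∈{2,4}] in col 1, 4 fits only at r1c1, so r1c1=4.
Step 6. [r3c5∈{5}] r3c5 is down to just 5 ⇒ r3c5=5.
Step 7. [r4c6∈{1}] r4c6 is down to just 1, so r4c6=1.
Step 8. [r5c2∈{4}] r5c2 is down to just 4, so r5c2=4.
Step 9. [r1c3∈{3}] r1c3 is down to just 3, so r1c3=3.
Step 10. [r3c2∈{1}] r3c2 is down to just 1 ⇒ r3c2=1.
Step 11. [r2c5∈{4}] r2c5 has the single candidate 4, so r2c5=4.
Step 12. [r5c6∈{5}] only 5 remains possible at r5c6, so r5c6=5.
Step 13. [r3c4∈{2}] nothing but 2 survives at r3c4, so r3c4=2.
Step 14. [r6c3∈{1}] only 1 remains possible at r6c3, so r6c3=1.
Step 15. [r1c2∈{2}] nothing but 2 survives at r1c2 ⇒ r1c2=2.
Step 16. [r5c3∈{6}] only 6 remains possible at r5c3, so r5c3=6.
Step 17. [r2c4∈{3}] only 3 remains possible at r2c4. So r2c4=3.
Step 18. [r6c1∈{2}] r6c1 has the single candidate 2. So r6c1=2.

Answer: 4 2 3 5 1 6 / 1 6 5 3 4 2 / 6 1 4 2 5 3 / 5 3 2 4 6 1 / 3 4 6 1 2 5 / 2 5 1 6 3 4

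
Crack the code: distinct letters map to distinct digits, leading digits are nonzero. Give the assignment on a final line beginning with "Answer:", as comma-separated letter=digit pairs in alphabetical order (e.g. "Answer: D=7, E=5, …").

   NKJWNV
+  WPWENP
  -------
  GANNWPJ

Step 1. [col 1: V + P ≡ J (mod 10)] no forcing yet in column 1 (carry-in 0); P=2 is free and consistent — try it. So P=2.
Step 2. [G] adding two 6-digit numbers gives at most 6+1 digits, and here it does — G is that final carry and must be 1, so G=1.
Step 3. [col 1: V + P ≡ J (mod 10)] J=7 is one option consistent with column 1 (V + P ≡ J (mod 10), carry-in 0) — take it. So J=7.
Step 4. [col 1: V + P ≡ J (mod 10)] from column 1 (P=2, J=7, carry-in 0, digits 1,2,7 already taken and all letters distinct): V must equal 5. So V=5.
Step 5. [col 2: N + N ≡ P (mod 10)] column 2 reads N+N+carry(0)=P with P=2; with digits 1,2,5,7 already taken and all letters distinct, the only value for N is 6. So N=6.
Step 6. [col 3: W + E ≡ W (mod 10)] in column 3 we have W+E≡W with carry-in 1; given nothing yet and digits 1,2,5,6,7 already taken and all letters distinct, that pins E to 9, so E=9.
Step 7. [col 3: W + E ≡ W (mod 10)] column 3 (W + E ≡ W (mod 10), carry-in 1) doesn't pin W yet; pick W=8 and continue, so W=8.
Step 8. [col 5: K + P ≡ N (mod 10)] in column 5 we have K+P≡N with carry-in 1; given P=2, N=6 and digits 1,2,5,6,7,8,9 already taken and all letters distinct, that pins K to 3, so K=3.
Step 9. [col 6: N + W ≡ A (mod 10)] column 6: given N=6, W=8, carry-in 0, and digits 1,2,3,5,6,7,8,9 already taken and all letters distinct, N+W≡A (mod 10) forces A=4, so A=4.

Answer: A=4, E=9, G=1, J=7, K=3, N=6, P=2, V=5, W=8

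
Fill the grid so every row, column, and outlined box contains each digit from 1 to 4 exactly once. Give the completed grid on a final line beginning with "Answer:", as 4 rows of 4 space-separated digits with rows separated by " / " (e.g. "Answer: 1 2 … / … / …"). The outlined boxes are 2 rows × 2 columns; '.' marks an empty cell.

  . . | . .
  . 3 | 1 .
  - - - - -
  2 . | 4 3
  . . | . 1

Step 1. [r2c1∈{4}] r2c1's peers cover all but 4 ⇒ r2c1=4.
Step 2. [r1c2∈{1,2}] 2 has one home in col 2: r1c2. So r1c2=2.
Step 3. [r3c2∈{1}] r3c2's peers cover all but 1. So r3c2=1.
Step 4. [r4c1∈{3}] nothing but 3 survives at r4c1, so r4c1=3.
Step 5. [r4c3∈{2}] r4c3 has the single candidate 2 ⇒ r4c3=2.
Step 6. [r1c4∈{4}] r1c4 has the single candidate 4. So r1c4=4.
Step 7. [r4c2∈{4}] r4c2 is down to just 4 ⇒ r4c2=4.
Step 8. [r1c1∈{1}] r1c1's peers cover all but 1, so r1c1=1.
Step 9. [r2c4∈{2}] nothing but 2 survives at r2c4, so r2c4=2.
Step 10. [r1c3∈{3}] r1c3 has the single candidate 3, so r1c3=3.

Answer: 1 2 3 4 / 4 3 1 2 / 2 1 4 3 / 3 4 2 1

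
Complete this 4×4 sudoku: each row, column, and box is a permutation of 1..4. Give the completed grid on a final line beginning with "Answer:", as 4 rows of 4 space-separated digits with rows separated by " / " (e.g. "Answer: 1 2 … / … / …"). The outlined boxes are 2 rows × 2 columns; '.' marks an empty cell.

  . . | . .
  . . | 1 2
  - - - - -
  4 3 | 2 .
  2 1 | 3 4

Step 1. [r1c4∈{3}] nothing but 3 survives at r1c4 ⇒ r1c4=3.
Step 2. [r1c3∈{4}] r1c3 is down to just 4, so r1c3=4.
Step 3. [r2c2∈{4}] only 4 remains possible at r2c2, so r2c2=4.
Step 4. [r1c2∈{2}] nothing but 2 survives at r1c2 ⇒ r1c2=2.
Step 5. [r1c1∈{1}] only 1 remains possible at r1c1 ⇒ r1c1=1.
Step 6. [r2c1∈{3}] nothing but 3 survives at r2c1. So r2c1=3.
Step 7. [r3c4∈{1}] nothing but 1 survives at r3c4. So r3c4=1.

Answer: 1 2 4 3 / 3 4 1 2 / 4 3 2 1 / 2 1 3 4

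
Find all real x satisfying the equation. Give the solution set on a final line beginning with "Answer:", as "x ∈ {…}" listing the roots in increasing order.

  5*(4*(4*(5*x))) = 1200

Step 1. [5*(4*(4*(5*x))) = 1200] 5 out front; divide by 5 ⇒ div: 4*(4*(5*x)) = 240.
Step 2. [4*(4*(5*x)) = 240] leading coefficient 4: divide by 4 ⇒ div: 4*(5*x) = 60.
Step 3. [4*(5*x) = 60] 4 out front; divide by 4, so div: 5*x = 15.
Step 4. [5*x = 15] 5 out front; divide by 5. So div: x = 3.

Answer: x ∈ {3}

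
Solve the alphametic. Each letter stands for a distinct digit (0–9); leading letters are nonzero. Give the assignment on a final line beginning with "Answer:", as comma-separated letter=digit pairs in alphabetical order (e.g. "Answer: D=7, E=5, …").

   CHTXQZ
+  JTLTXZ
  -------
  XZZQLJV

Step 1. [X] X is the leading digit of a 7-digit sum of two 6-digit numbers; the final carry is exactly 1, so X=1.
Step 2. [col 1: Z + Z ≡ V (mod 10)] no forcing yet in column 1 (carry-in 0); V=0 is free and consistent — try it ⇒ V=0.
Step 3. [col 1: Z + Z ≡ V (mod 10)] column 1 reads Z+Z+carry(0)=V with V=0; with digits 0,1 already taken and all letters distinct, the only value for Z is 5 ⇒ Z=5.
Step 4. [col 2: Q + X ≡ J (mod 10)] J=9 is one option consistent with column 2 (Q + X ≡ J (mod 10), carry-in 1) — take it ⇒ J=9.
Step 5. [col 2: Q + X ≡ J (mod 10)] column 2 reads Q+X+carry(1)=J with X=1, J=9; with digits 0,1,5,9 already taken and all letters distinct, the only value for Q is 7 ⇒ Q=7.
Step 6. [col 3: X + T ≡ L (mod 10)] column 3 (X + T ≡ L (mod 10), carry-in 0) doesn't pin T yet; pick T=3 and continue, so T=3.
Step 7. [col 3: X + T ≡ L (mod 10)] column 3 reads X+T+carry(0)=L with X=1, T=3; with digits 0,1,3,5,7,9 already taken and all letters distinct, the only value for L is 4 ⇒ L=4.
Step 8. [col 5: H + T ≡ Z (mod 10)] from column 5 (T=3, Z=5, carry-in 0, digits 0,1,3,4,5,7,9 already taken and all letters distinct): H must equal 2, so H=2.
Step 9. [col 6: C + J ≡ Z (mod 10)] in column 6 we have C+J≡Z with carry-in 0; given J=9, Z=5 and digits 0,1,2,3,4,5,7,9 already taken and all letters distinct, that pins C to 6 ⇒ C=6.

Answer: C=6, H=2, J=9, L=4, Q=7, T=3, V=0, X=1, Z=5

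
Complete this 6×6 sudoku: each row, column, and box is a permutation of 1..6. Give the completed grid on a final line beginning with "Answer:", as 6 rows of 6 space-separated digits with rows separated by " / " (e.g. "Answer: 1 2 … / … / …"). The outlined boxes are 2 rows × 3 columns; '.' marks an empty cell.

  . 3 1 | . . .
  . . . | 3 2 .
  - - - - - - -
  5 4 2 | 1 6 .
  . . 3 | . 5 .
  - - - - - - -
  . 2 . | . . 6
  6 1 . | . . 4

Step 1. [r5c4∈{5}] r5c4 has the single candidate 5, so r5c4=5.
Step 2. [r2c1∈{4}] r2c1's peers cover all but 4 ⇒ r2c1=4.
Step 3. [r2c2∈{5,6}] col 2 places 5 nowhere but r2c2. So r2c2=5.
Step 4. [r4c4∈{2,4}] 4 has one home in row 4: r4c4. So r4c4=4.
Step 5. [r6c5∈{3}] r6c5 is down to just 3. So r6c5=3.
Step 6. [r5c1∈{3}] r5c1 is down to just 3, so r5c1=3.
Step 7. [r1c5∈{4}] r1c5's peers cover all but 4. So r1c5=4.
Step 8. [r5c3∈{4}] r5c3's peers cover all but 4. So r5c3=4.
Step 9. [r5c5∈{1}] nothing but 1 survives at r5c5. So r5c5=1.
Step 10. [r1c6∈{5}] nothing but 5 survives at r1c6. So r1c6=5.
Step 11. [r6c4∈{2}] r6c4 is down to just 2. So r6c4=2.
Step 12. [r4c2∈{6}] r4c2 has the single candidate 6. So r4c2=6.
Step 13. [r1c1∈{2}] nothing but 2 survives at r1c1, so r1c1=2.
Step 14. [r6c3∈{5}] r6c3 is down to just 5 ⇒ r6c3=5.
Step 15. [r4c6∈{2}] r4c6 has the single candidate 2, so r4c6=2.
Step 16. [r2c6∈{1}] nothing but 1 survives at r2c6. So r2c6=1.
Step 17. [r1c4∈{6}] nothing but 6 survives at r1c4, so r1c4=6.
Step 18. [r2c3∈{6}] nothing but 6 survives at r2c3, so r2c3=6.
Step 19. [r3c6∈{3}] nothing but 3 survives at r3c6. So r3c6=3.
Step 20. [r4c1∈{1}] r4c1's peers cover all but 1 ⇒ r4c1=1.

Answer: 2 3 1 6 4 5 / 4 5 6 3 2 1 / 5 4 2 1 6 3 / 1 6 3 4 5 2 / 3 2 4 5 1 6 / 6 1 5 2 3 4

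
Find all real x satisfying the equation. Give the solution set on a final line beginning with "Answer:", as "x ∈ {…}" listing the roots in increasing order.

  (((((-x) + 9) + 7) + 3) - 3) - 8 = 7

Step 1. [(((((-x) + 9) + 7) + 3) - 3) - 8 = 7] the outer -8 inverts by adding 8 ⇒ sub: ((((-x) + 9) + 7) + 3) - 3 = 15.
Step 2. [((((-x) + 9) + 7) + 3) - 3 = 15] -3 is outermost — add 3 both sides. So sub: (((-x) + 9) + 7) + 3 = 18.
Step 3. [(((-x) + 9) + 7) + 3 = 18] +3 is outermost — subtract 3 both sides, so sub: ((-x) + 9) + 7 = 15.
Step 4. [((-x) + 9) + 7 = 15] 7 comes off first (subtract 7), so sub: (-x) + 9 = 8.
Step 5. [(-x) + 9 = 8] 9 comes off first (subtract 9) ⇒ sub: -x = -1.
Step 6. [-x = -1] flip signs both sides ⇒ neg: x = 1.

Answer: x ∈ {1}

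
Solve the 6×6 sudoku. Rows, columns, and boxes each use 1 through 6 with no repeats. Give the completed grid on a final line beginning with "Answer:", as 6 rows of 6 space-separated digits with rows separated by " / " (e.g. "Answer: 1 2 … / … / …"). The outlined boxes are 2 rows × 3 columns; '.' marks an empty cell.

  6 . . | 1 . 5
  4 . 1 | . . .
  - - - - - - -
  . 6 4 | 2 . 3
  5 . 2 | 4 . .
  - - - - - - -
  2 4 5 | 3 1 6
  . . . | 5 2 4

Step 1. [r4c2∈{1,3}] across row 4, 3 lands solely at r4c2 ⇒ r4c2=3.
Step 2. [r6c1∈{1,3}] 3 has one home in col 1: r6c1 ⇒ r6c1=3.
Step 3. [r2c5∈{3,6}] across row 2, 3 lands solely at r2c5. So r2c5=3.
Step 4. [r1c2∈{2}] only 2 remains possible at r1c2. So r1c2=2.
Step 5. [r2c2∈{5}] r2c2's peers cover all but 5 ⇒ r2c2=5.
Step 6. [r4c6∈{1}] only 1 remains possible at r4c6. So r4c6=1.
Step 7. [r1c5∈{4}] nothing but 4 survives at r1c5 ⇒ r1c5=4.
Step 8. [r3c5∈{5}] r3c5 has the single candidate 5, so r3c5=5.
Step 9. [r1c3∈{3}] r1c3 is down to just 3, so r1c3=3.
Step 10. [r2c6∈{2}] r2c6 has the single candidate 2 ⇒ r2c6=2.
Step 11. [r6c3∈{6}] r6c3 is down to just 6 ⇒ r6c3=6.
Step 12. [r4c5∈{6}] only 6 remains possible at r4c5 ⇒ r4c5=6.
Step 13. [r3c1∈{1}] r3c1 has the single candidate 1, so r3c1=1.
Step 14. [r2c4∈{6}] nothing but 6 survives at r2c4, so r2c4=6.
Step 15. [r6c2∈{1}] r6c2 is down to just 1 ⇒ r6c2=1.

Answer: 6 2 3 1 4 5 / 4 5 1 6 3 2 / 1 6 4 2 5 3 / 5 3 2 4 6 1 / 2 4 5 3 1 6 / 3 1 6 5 2 4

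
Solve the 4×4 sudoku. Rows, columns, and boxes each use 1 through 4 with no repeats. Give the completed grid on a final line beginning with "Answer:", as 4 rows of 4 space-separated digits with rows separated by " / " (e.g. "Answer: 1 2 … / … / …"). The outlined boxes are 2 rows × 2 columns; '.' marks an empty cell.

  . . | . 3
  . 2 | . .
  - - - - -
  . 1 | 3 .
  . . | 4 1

Step 1. [r2c1∈{1,3,4}] 3 has one home in row 2: r2c1 ⇒ r2c1=3.
Step 2. [r1c1∈{1,4}] in col 1, 1 fits only at r1c1. So r1c1=1.
Step 3. [r3c4∈{2}] r3c4 has the single candidate 2. So r3c4=2.
Step 4. [r2c3∈{1}] nothing but 1 survives at r2c3 ⇒ r2c3=1.
Step 5. [r1c3∈{2}] r1c3's peers cover all but 2. So r1c3=2.
Step 6. [r4c1∈{2}] nothing but 2 survives at r4c1 ⇒ r4c1=2.
Step 7. [r4c2∈{3}] r4c2's peers cover all but 3 ⇒ r4c2=3.
Step 8. [r2c4∈{4}] r2c4 has the single candidate 4, so r2c4=4.
Step 9. [r3c1∈{4}] r3c1 is down to just 4 ⇒ r3c1=4.
Step 10. [r1c2∈{4}] r1c2 has the single candidate 4, so r1c2=4.

Answer: 1 4 2 3 / 3 2 1 4 / 4 1 3 2 / 2 3 4 1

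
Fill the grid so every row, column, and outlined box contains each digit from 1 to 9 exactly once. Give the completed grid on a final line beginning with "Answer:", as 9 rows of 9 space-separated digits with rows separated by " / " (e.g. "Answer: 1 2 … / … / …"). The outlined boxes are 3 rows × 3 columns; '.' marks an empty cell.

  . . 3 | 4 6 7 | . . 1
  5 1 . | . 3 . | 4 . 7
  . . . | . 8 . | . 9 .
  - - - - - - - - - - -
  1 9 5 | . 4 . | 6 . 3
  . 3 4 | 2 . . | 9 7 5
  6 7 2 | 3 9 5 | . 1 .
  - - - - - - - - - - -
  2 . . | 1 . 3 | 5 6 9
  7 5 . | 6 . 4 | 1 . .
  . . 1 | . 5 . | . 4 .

Step 1. [r7c3∈{8}] r7c3's peers cover all but 8 ⇒ r7c3=8.
Step 2. [r2c8∈{2,8}] across row 2, 8 lands solely at r2c8, so r2c8=8.
Step 3. [r1c7∈{2}] r1c7 is down to just 2 ⇒ r1c7=2.
Step 4. [r8c9∈{2,8}] across row 8, 8 lands solely at r8c9, so r8c9=8.
Step 5. [r1c1∈{8,9}] r1c1 is the only open cell in row 1 admitting 9, so r1c1=9.
Step 6. [r2c6∈{2,9}] across row 2, 2 lands solely at r2c6. So r2c6=2.
Step 7. [r4c6∈{8}] r4c6's peers cover all but 8 ⇒ r4c6=8.
Step 8. [r3c9∈{6}] r3c9's peers cover all but 6. So r3c9=6.
Step 9. [r9c4∈{7,8,9}] row 9 places 8 nowhere but r9c4, so r9c4=8.
Step 10. [r8c8∈{2,3}] 3 has one home in row 8: r8c8. So r8c8=3.
Step 11. [r7c2∈{4}] nothing but 4 survives at r7c2. So r7c2=4.
Step 12. [r5c5∈{1}] r5c5 is down to just 1. So r5c5=1.
Step 13. [r4c8∈{2}] nothing but 2 survives at r4c8, so r4c8=2.
Step 14. [r5c6∈{6}] r5c6 has the single candidate 6 ⇒ r5c6=6.
Step 15. [r8c5∈{2}] r8c5 is down to just 2. So r8c5=2.
Step 16. [r6c9∈{4}] nothing but 4 survives at r6c9 ⇒ r6c9=4.
Step 17. [r5c1∈{8}] r5c1 has the single candidate 8. So r5c1=8.
Step 18. [r4c4∈{7}] r4c4's peers cover all but 7. So r4c4=7.
Step 19. [r9c9∈{2}] r9c9 is down to just 2 ⇒ r9c9=2.
Step 20. [r9c2∈{6}] r9c2's peers cover all but 6, so r9c2=6.
Step 21. [r9c1∈{3}] r9c1's peers cover all but 3, so r9c1=3.
Step 22. [r3c4∈{5}] r3c4 is down to just 5. So r3c4=5.
Step 23. [r2c4∈{9}] r2c4 is down to just 9 ⇒ r2c4=9.
Step 24. [r8c3∈{9}] only 9 remains possible at r8c3 ⇒ r8c3=9.
Step 25. [r3c6∈{1}] r3c6 is down to just 1. So r3c6=1.
Step 26. [r3c3∈{7}] nothing but 7 survives at r3c3. So r3c3=7.
Step 27. [r7c5∈{7}] r7c5 has the single candidate 7, so r7c5=7.
Step 28. [r6c7∈{8}] r6c7's peers cover all but 8. So r6c7=8.
Step 29. [r1c2∈{8}] r1c2 has the single candidate 8, so r1c2=8.
Step 30. [r2c3∈{6}] r2c3's peers cover all but 6. So r2c3=6.
Step 31. [r3c1∈{4}] r3c1 has the single candidate 4 ⇒ r3c1=4.
Step 32. [r1c8∈{5}] only 5 remains possible at r1c8. So r1c8=5.
Step 33. [r9c6∈{9}] r9c6 has the single candidate 9, so r9c6=9.
Step 34. [r3c2∈{2}] r3c2 has the single candidate 2 ⇒ r3c2=2.
Step 35. [r3c7∈{3}] r3c7 has the single candidate 3, so r3c7=3.
Step 36. [r9c7∈{7}] nothing but 7 survives at r9c7. So r9c7=7.

Answer: 9 8 3 4 6 7 2 5 1 / 5 1 6 9 3 2 4 8 7 / 4 2 7 5 8 1 3 9 6 / 1 9 5 7 4 8 6 2 3 / 8 3 4 2 1 6 9 7 5 / 6 7 2 3 9 5 8 1 4 / 2 4 8 1 7 3 5 6 9 / 7 5 9 6 2 4 1 3 8 / 3 6 1 8 5 9 7 4 2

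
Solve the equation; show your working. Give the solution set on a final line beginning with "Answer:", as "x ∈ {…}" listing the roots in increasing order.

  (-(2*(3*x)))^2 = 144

Step 1. [(-(2*(3*x)))^2 = 144] √ both sides: 144 ≥ 0 gives two branches, so sqrt: -(2*(3*x)) = 12 or -12.
Step 2. [-(2*(3*x)) = 12 or -12] LHS negated; negate both sides. So neg: 2*(3*x) = -12 or 12.
Step 3. [2*(3*x) = -12 or 12] 2 out front; divide by 2. So div: 3*x = -6 or 6.
Step 4. [3*x = -6 or 6] LHS = 3·(…); ÷3 both sides, so div: x = -2 or 2.

Answer: x ∈ {-2, 2}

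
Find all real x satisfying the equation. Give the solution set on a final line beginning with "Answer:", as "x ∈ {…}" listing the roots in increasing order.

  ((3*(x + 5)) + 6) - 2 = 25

Step 1. [((3*(x + 5)) + 6) - 2 = 25] 2 comes off first (add 2). So sub: (3*(x + 5)) + 6 = 27.
Step 2. [(3*(x + 5)) + 6 = 27] +6 is outermost — subtract 6 both sides. So sub: 3*(x + 5) = 21.
Step 3. [3*(x + 5) = 21] 3·(inner) — divide through by 3 ⇒ div: x + 5 = 7.
Step 4. [x + 5 = 7] subtract 5: x sits inside (… + 5) ⇒ sub: x = 2.

Answer: x ∈ {2}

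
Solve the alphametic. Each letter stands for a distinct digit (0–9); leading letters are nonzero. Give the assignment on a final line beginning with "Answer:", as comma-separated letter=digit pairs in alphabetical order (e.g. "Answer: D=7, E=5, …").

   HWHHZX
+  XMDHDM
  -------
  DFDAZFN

Step 1. [col 1: X + M ≡ N (mod 10)] no forcing yet in column 1 (carry-in 0); M=8 is free and consistent — try it ⇒ M=8.
Step 2. [D] the sum has 7 digits but both addends have 6; that extra leading digit D is the final carry, namely 1, so D=1.
Step 3. [col 1: X + M ≡ N (mod 10)] column 1 (X + M ≡ N (mod 10), carry-in 0) doesn't pin X yet; pick X=6 and continue ⇒ X=6.
Step 4. [col 1: X + M ≡ N (mod 10)] from column 1 (X=6, M=8, carry-in 0, digits 1,6,8 already taken and all letters distinct): N must equal 4. So N=4.
Step 5. [col 2: Z + D ≡ F (mod 10)] several values work for Z in column 2 (Z + D ≡ F (mod 10), carry-in 1); try Z=0, so Z=0.
Step 6. [col 2: Z + D ≡ F (mod 10)] from column 2 (Z=0, D=1, carry-in 1, digits 0,1,4,6,8 already taken and all letters distinct): F must equal 2 ⇒ F=2.
Step 7. [col 3: H + H ≡ Z (mod 10)] column 3 reads H+H+carry(0)=Z with Z=0; with digits 0,1,2,4,6,8 already taken and all letters distinct, the only value for H is 5, so H=5.
Step 8. [col 4: H + D ≡ A (mod 10)] from column 4 (H=5, D=1, carry-in 1, digits 0,1,2,4,5,6,8 already taken and all letters distinct): A must equal 7. So A=7.
Step 9. [col 5: W + M ≡ D (mod 10)] from column 5 (M=8, D=1, carry-in 0, digits 0,1,2,4,5,6,7,8 already taken and all letters distinct): W must equal 3. So W=3.

Answer: A=7, D=1, F=2, H=5, M=8, N=4, W=3, X=6, Z=0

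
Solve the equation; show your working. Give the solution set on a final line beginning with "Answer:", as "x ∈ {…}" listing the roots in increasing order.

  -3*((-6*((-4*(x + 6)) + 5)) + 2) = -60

Step 1. [-3*((-6*((-4*(x + 6)) + 5)) + 2) = -60] leading coefficient -3: divide by -3. So div: (-6*((-4*(x + 6)) + 5)) + 2 = 20.
Step 2. [(-6*((-4*(x + 6)) + 5)) + 2 = 20] the outer +2 inverts by subtracting 2, so sub: -6*((-4*(x + 6)) + 5) = 18.
Step 3. [-6*((-4*(x + 6)) + 5) = 18] leading coefficient -6: divide by -6 ⇒ div: (-4*(x + 6)) + 5 = -3.
Step 4. [(-4*(x + 6)) + 5 = -3] peel the +5: subtract 5 from each side, so sub: -4*(x + 6) = -8.
Step 5. [-4*(x + 6) = -8] LHS = -4·(…); ÷-4 both sides, so div: x + 6 = 2.
Step 6. [x + 6 = 2] +6 is outermost — subtract 6 both sides, so sub: x = -4.

Answer: x ∈ {-4}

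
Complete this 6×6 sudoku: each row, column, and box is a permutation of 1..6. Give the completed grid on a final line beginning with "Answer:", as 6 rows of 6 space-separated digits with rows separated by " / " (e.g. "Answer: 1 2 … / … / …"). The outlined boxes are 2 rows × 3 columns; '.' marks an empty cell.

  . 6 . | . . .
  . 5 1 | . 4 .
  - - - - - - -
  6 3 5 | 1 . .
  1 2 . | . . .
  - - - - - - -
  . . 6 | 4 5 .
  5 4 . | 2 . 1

Step 1. [r1c3∈{2,3,4}] 2 has one home in col 3: r1c3, so r1c3=2.
Step 2. [r5c6∈{3}] r5c6 is down to just 3, so r5c6=3.
Step 3. [r2c1∈{3}] only 3 remains possible at r2c1. So r2c1=3.
Step 4. [r2c6∈{2,6}] 2 has one home in row 2: r2c6. So r2c6=2.
Step 5. [r4c6∈{4,5,6}] col 6 places 6 nowhere but r4c6, so r4c6=6.
Step 6. [r4c4∈{3,5}] in row 4, 5 fits only at r4c4, so r4c4=5.
Step 7. [r4c5∈{3}] r4c5's peers cover all but 3, so r4c5=3.
Step 8. [r2c4∈{6}] only 6 remains possible at r2c4, so r2c4=6.
Step 9. [r5c1∈{2}] r5c1 is down to just 2. So r5c1=2.
Step 10. [r3c5∈{2}] r3c5 is down to just 2 ⇒ r3c5=2.
Step 11. [r4c3∈{4}] r4c3 is down to just 4. So r4c3=4.
Step 12. [r5c2∈{1}] nothing but 1 survives at r5c2, so r5c2=1.
Step 13. [r6c5∈{6}] r6c5 is down to just 6, so r6c5=6.
Step 14. [r1c1∈{4}] r1c1 is down to just 4. So r1c1=4.
Step 15. [r3c6∈{4}] only 4 remains possible at r3c6 ⇒ r3c6=4.
Step 16. [r6c3∈{3}] r6c3 has the single candidate 3, so r6c3=3.
Step 17. [r1c4∈{3}] r1c4 is down to just 3 ⇒ r1c4=3.
Step 18. [r1c6∈{5}] only 5 remains possible at r1c6 ⇒ r1c6=5.
Step 19. [r1c5∈{1}] r1c5 has the single candidate 1. So r1c5=1.

Answer: 4 6 2 3 1 5 / 3 5 1 6 4 2 / 6 3 5 1 2 4 / 1 2 4 5 3 6 / 2 1 6 4 5 3 / 5 4 3 2 6 1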